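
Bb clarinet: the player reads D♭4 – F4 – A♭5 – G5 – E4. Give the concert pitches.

Cb4 Eb4 Gb5 F5 D4

Written C4 on the Bb clarinet sounds as Bb3, a major second lower; apply that shift to every note.
Db4 becomes Cb4
F4 becomes Eb4
Ab5 becomes Gb5
G5 becomes F5
E4 becomes D4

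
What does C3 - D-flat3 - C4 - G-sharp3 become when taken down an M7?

A major seventh down from C3 gives Db2.
A major seventh down from Db3 gives Ebb2.
C4 down a major seventh is Db3.
G#3 down a major seventh is A2.

Db2 Ebb2 Db3 A2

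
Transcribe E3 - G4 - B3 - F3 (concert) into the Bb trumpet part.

F#3 A4 C#4 G3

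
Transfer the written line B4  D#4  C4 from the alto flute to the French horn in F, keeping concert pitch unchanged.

C#5 E#4 D4

First find concert pitch: the alto flute sounds a perfect fourth below written, so B4 D#4 C4 sounds F#4 A#3 G3.
Then write for French horn in F: it sounds a perfect fifth below written, so the part must be a perfect fifth above concert.
F#4 → C#5
A#3 → E#4
G3 → D4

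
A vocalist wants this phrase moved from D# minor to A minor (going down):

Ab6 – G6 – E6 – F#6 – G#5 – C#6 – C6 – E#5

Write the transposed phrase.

Ebb6 Db6 Bb5 C6 D5 G5 Gb5 B4

From D# down to A is an augmented fourth; apply that to each pitch.
Ab6 gives Ebb6
G6 gives Db6
E6 gives Bb5
F#6 gives C6
G#5 gives D5
C#6 gives G5
C6 gives Gb5
E#5 gives B4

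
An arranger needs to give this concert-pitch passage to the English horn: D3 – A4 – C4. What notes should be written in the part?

Written C4 sounds as F3 on the English horn, so concert pitches are written a perfect fifth up.
D3 becomes A3
A4 becomes E5
C4 becomes G4

A3 E5 G4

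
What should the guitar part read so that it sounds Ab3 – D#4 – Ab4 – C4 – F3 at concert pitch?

Written C4 sounds as C3 on the guitar, so concert pitches are written a perfect octave up.
Ab3 to Ab4
D#4 to D#5
Ab4 to Ab5
C4 to C5
F3 to F4

Ab4 D#5 Ab5 C5 F4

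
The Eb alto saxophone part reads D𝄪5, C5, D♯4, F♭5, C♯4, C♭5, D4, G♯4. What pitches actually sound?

The Eb alto saxophone sounds a major sixth below written, so transpose each written note down a major sixth.
D##5 → F##4
C5 → Eb4
D#4 → F#3
Fb5 → Abb4
C#4 → E3
Cb5 → Ebb4
D4 → F3
G#4 → B3

F##4 Eb4 F#3 Abb4 E3 Ebb4 F3 B3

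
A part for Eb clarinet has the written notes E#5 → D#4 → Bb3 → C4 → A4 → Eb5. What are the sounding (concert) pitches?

Written C4 on the Eb clarinet sounds as Eb4, a minor third higher; apply that shift to every note.
E#5 -> G#5
D#4 -> F#4
Bb3 -> Db4
C4 -> Eb4
A4 -> C5
Eb5 -> Gb5

G#5 F#4 Db4 Eb4 C5 Gb5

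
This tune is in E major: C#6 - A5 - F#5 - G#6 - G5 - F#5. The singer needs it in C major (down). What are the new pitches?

E major to C major down is a major third, so every note moves down by that interval.
C#6 to A5
A5 to F5
F#5 to D5
G#6 to E6
G5 to Eb5
F#5 to D5

A5 F5 D5 E6 Eb5 D5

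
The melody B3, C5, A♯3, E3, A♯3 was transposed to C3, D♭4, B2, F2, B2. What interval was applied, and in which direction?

Take the first pair: B3 → C3. B to C spans 7 letter names, so the interval is some kind of seventh.
C3 to B3 is 11 semitones, which makes it a major seventh; the second version is lower, so the direction is down.
Checking another pair — A#3 → B2 — gives the same interval.

down a major seventh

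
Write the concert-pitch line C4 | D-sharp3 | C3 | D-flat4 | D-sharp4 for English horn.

Written C4 sounds as F3 on the English horn, so concert pitches are written a perfect fifth up.
C4 gives G4
D#3 gives A#3
C3 gives G3
Db4 gives Ab4
D#4 gives A#4

G4 A#3 G3 Ab4 A#4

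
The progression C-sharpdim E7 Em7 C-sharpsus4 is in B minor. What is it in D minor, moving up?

B minor up to D minor is a minor third; each chord root moves by that interval while the quality stays the same.
C-sharpdim: root C-sharp up a minor third → E, giving Edim.
E7: root E up a minor third → G, giving G7.
Em7: root E up a minor third → G, giving Gm7.
C-sharpsus4: root C-sharp up a minor third → E, giving Esus4.

Edim G7 Gm7 Esus4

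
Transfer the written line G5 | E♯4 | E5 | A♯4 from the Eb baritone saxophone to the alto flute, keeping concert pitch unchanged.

First find concert pitch: the Eb baritone saxophone sounds a major thirteenth below written, so G5 E♯4 E5 A♯4 sounds Bb3 G#2 G3 C#3.
Then write for alto flute: it sounds a perfect fourth below written, so the part must be a perfect fourth above concert.
Bb3 → Eb4
G#2 → C#3
G3 → C4
C#3 → F#3

Eb4 C#3 C4 F#3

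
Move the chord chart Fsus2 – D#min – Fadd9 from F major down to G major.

Gsus2 E#min Gadd9

F major down to G major is a minor seventh; each chord root moves by that interval while the quality stays the same.
Fsus2: root F down a minor seventh → G, giving Gsus2.
D#min: root D# down a minor seventh → E#, giving E#min.
Fadd9: root F down a minor seventh → G, giving Gadd9.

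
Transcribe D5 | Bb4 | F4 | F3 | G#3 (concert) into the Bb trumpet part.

E5 C5 G4 G3 A#3

The Bb trumpet sounds a major second below written, so the written part must be a major second above concert — transpose each note up.
D5 becomes E5
Bb4 becomes C5
F4 becomes G4
F3 becomes G3
G#3 becomes A#3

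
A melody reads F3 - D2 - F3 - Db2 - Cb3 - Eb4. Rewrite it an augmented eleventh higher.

B4 G#3 B4 G3 F4 A5

F3 up an augmented eleventh is B4.
D2: an eleventh up reaches G, and 18 semitones makes it G#3.
An augmented eleventh up from F3 gives B4.
Db2 up an augmented eleventh is G3.
Cb3 up an augmented eleventh is F4.
Eb4: an eleventh up reaches A, and 18 semitones makes it A5.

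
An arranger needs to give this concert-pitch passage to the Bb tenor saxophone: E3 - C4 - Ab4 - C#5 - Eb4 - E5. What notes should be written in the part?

The Bb tenor saxophone sounds a major ninth below written, so the written part must be a major ninth above concert — transpose each note up.
E3 becomes F#4
C4 becomes D5
Ab4 becomes Bb5
C#5 becomes D#6
Eb4 becomes F5
E5 becomes F#6

F#4 D5 Bb5 D#6 F5 F#6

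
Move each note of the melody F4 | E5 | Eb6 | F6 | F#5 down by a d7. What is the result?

G#3 F##4 F#5 G#5 G##4

F4 -> G#3
E5 -> F##4
Eb6 -> F#5
F6 -> G#5
F#5 -> G##4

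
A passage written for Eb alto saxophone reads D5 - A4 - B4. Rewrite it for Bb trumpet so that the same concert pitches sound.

G4 D4 E4

First find concert pitch: the Eb alto saxophone sounds a major sixth below written, so D5 A4 B4 sounds F4 C4 D4.
Then write for Bb trumpet: it sounds a major second below written, so the part must be a major second above concert.
F4 → G4
C4 → D4
D4 → E4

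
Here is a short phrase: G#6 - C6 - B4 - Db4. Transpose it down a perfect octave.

G#6 to G#5
C6 to C5
B4 to B3
Db4 to Db3

G#5 C5 B3 Db3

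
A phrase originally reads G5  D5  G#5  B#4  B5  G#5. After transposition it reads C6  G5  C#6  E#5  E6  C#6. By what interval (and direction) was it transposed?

up a perfect fourth

Take the first pair: G5 → C6. G to C spans 4 letter names, so the interval is some kind of fourth.
G5 to C6 is 5 semitones, which makes it a perfect fourth; the second version is higher, so the direction is up.
Checking another pair — G#5 → C#6 — gives the same interval.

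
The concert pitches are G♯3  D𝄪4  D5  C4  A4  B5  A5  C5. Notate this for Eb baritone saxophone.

E#5 B##5 B6 A5 F#6 G#7 F#7 A6

Written C4 sounds as Eb2 on the Eb baritone saxophone, so concert pitches are written a major thirteenth up.
G#3 becomes E#5
D##4 becomes B##5
D5 becomes B6
C4 becomes A5
A4 becomes F#6
B5 becomes G#7
A5 becomes F#7
C5 becomes A6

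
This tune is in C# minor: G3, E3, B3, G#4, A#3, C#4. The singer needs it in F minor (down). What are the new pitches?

From C# down to F is an augmented fifth; apply that to each pitch.
G3 becomes Cb3
E3 becomes Ab2
B3 becomes Eb3
G#4 becomes C4
A#3 becomes D3
C#4 becomes F3

Cb3 Ab2 Eb3 C4 D3 F3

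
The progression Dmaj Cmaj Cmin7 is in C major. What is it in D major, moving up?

Emaj Dmaj Dmin7

C major up to D major is a major second; each chord root moves by that interval while the quality stays the same.
Dmaj: root D up a major second → E, giving Emaj.
Cmaj: root C up a major second → D, giving Dmaj.
Cmin7: root C up a major second → D, giving Dmin7.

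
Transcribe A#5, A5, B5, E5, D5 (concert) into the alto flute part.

D#6 D6 E6 A5 G5

The alto flute sounds a perfect fourth below written, so the written part must be a perfect fourth above concert — transpose each note up.
A#5 to D#6
A5 to D6
B5 to E6
E5 to A5
D5 to G5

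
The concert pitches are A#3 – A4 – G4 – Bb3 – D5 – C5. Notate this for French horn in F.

E#4 E5 D5 F4 A5 G5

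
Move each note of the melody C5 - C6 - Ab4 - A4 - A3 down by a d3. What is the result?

A#4 A#5 F#4 F##4 F##3

C5 gives A#4
C6 gives A#5
Ab4 gives F#4
A4 gives F##4
A3 gives F##3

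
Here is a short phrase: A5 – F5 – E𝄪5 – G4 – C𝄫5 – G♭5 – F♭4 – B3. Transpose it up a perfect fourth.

A5 → D6
F5 → Bb5
E##5 → A##5
G4 → C5
Cbb5 → Fbb5
Gb5 → Cb6
Fb4 → Bbb4
B3 → E4

D6 Bb5 A##5 C5 Fbb5 Cb6 Bbb4 E4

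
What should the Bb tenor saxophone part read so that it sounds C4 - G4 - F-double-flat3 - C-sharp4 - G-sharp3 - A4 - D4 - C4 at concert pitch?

D5 A5 Gbb4 D#5 A#4 B5 E5 D5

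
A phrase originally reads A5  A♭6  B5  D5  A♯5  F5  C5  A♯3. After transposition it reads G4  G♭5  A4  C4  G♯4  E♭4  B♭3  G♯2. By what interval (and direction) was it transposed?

down a major ninth

Take the first pair: A5 → G4. A to G spans 9 letter names, so the interval is some kind of ninth.
G4 to A5 is 14 semitones, which makes it a major ninth; the second version is lower, so the direction is down.
Checking another pair — A#3 → G#2 — gives the same interval.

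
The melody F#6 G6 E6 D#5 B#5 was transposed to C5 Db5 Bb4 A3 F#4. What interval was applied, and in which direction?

Take the first pair: F#6 → C5. F to C spans 11 letter names, so the interval is some kind of eleventh.
C5 to F#6 is 18 semitones, which makes it an augmented eleventh; the second version is lower, so the direction is down.
Checking another pair — B#5 → F#4 — gives the same interval.

down an augmented eleventh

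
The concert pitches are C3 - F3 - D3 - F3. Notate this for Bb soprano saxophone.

The Bb soprano saxophone sounds a major second below written, so the written part must be a major second above concert — transpose each note up.
C3 becomes D3
F3 becomes G3
D3 becomes E3
F3 becomes G3

D3 G3 E3 G3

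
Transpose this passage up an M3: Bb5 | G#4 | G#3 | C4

D6 B#4 B#3 E4

Bb5 to D6
G#4 to B#4
G#3 to B#3
C4 to E4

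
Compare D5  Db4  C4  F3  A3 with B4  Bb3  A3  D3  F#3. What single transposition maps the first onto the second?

down a minor third

From D5 to B4 is 3 letter names — a third of some quality.
B4 to D5 is 3 semitones, which makes it a minor third; the second version is lower, so the direction is down.
Checking another pair — A3 → F#3 — gives the same interval.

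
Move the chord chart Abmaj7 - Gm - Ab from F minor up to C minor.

F minor up to C minor is a perfect fifth; each chord root moves by that interval while the quality stays the same.
Abmaj7: root Ab up a perfect fifth → Eb, giving Ebmaj7.
Gm: root G up a perfect fifth → D, giving Dm.
Ab: root Ab up a perfect fifth → Eb, giving Eb.

Ebmaj7 Dm Eb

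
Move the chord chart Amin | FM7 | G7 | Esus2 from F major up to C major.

Emin CM7 D7 Bsus2

F major up to C major is a perfect fifth; each chord root moves by that interval while the quality stays the same.
Amin: root A up a perfect fifth → E, giving Emin.
FM7: root F up a perfect fifth → C, giving CM7.
G7: root G up a perfect fifth → D, giving D7.
Esus2: root E up a perfect fifth → B, giving Bsus2.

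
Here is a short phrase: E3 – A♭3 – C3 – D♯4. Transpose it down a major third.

A major third down from E3 gives C3.
A major third down from Ab3 gives Fb3.
A major third down from C3 gives Ab2.
D#4 down a major third is B3.

C3 Fb3 Ab2 B3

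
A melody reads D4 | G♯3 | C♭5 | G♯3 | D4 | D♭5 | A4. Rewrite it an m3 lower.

D4 down a minor third is B3.
G#3 down a minor third is E#3.
Cb5: a third down reaches A, and 3 semitones makes it Ab4.
G#3 down a minor third is E#3.
D4: a third down reaches B, and 3 semitones makes it B3.
A minor third down from Db5 gives Bb4.
A minor third down from A4 gives F#4.

B3 E#3 Ab4 E#3 B3 Bb4 F#4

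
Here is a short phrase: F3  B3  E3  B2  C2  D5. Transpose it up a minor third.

Ab3 D4 G3 D3 Eb2 F5

F3 becomes Ab3
B3 becomes D4
E3 becomes G3
B2 becomes D3
C2 becomes Eb2
D5 becomes F5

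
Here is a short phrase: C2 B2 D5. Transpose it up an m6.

Ab2 G3 Bb5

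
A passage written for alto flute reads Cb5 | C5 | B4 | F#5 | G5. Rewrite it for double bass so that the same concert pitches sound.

Gb5 G5 F#5 C#6 D6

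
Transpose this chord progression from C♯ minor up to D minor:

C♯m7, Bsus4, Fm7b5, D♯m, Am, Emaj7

C♯ minor up to D minor is a minor second; each chord root moves by that interval while the quality stays the same.
C♯m7: root C♯ up a minor second → D, giving Dm7.
Bsus4: root B up a minor second → C, giving Csus4.
Fm7b5: root F up a minor second → Gb, giving Gbm7b5.
D♯m: root D♯ up a minor second → E, giving Em.
Am: root A up a minor second → Bb, giving Bbm.
Emaj7: root E up a minor second → F, giving Fmaj7.

Dm7 Csus4 Gbm7b5 Em Bbm Fmaj7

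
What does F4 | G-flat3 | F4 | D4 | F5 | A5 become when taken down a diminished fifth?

B3 C3 B3 G#3 B4 D#5

F4 -> B3
Gb3 -> C3
F4 -> B3
D4 -> G#3
F5 -> B4
A5 -> D#5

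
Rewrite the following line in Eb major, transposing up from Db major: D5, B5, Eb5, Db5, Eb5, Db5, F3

From Db up to Eb is a major second; apply that to each pitch.
D5 becomes E5
B5 becomes C#6
Eb5 becomes F5
Db5 becomes Eb5
Eb5 becomes F5
Db5 becomes Eb5
F3 becomes G3

E5 C#6 F5 Eb5 F5 Eb5 G3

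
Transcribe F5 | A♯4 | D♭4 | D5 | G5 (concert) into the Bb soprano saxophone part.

G5 B#4 Eb4 E5 A5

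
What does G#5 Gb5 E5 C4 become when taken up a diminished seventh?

A diminished seventh up from G#5 gives F6.
Gb5: a seventh up reaches F, and 9 semitones makes it Fbb6.
E5 up a diminished seventh is Db6.
C4 up a diminished seventh is Bbb4.

F6 Fbb6 Db6 Bbb4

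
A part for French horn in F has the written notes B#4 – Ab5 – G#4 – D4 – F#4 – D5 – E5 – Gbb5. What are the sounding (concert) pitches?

E#4 Db5 C#4 G3 B3 G4 A4 Cbb5

Written C4 on the French horn in F sounds as F3, a perfect fifth lower; apply that shift to every note.
B#4 -> E#4
Ab5 -> Db5
G#4 -> C#4
D4 -> G3
F#4 -> B3
D5 -> G4
E5 -> A4
Gbb5 -> Cbb5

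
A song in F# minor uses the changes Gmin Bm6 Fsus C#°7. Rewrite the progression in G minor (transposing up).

Abmin Cm6 Gbsus D°7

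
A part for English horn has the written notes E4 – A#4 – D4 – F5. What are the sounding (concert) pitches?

A3 D#4 G3 Bb4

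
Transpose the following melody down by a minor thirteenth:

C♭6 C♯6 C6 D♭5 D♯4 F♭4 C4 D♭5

Eb4 E#4 E4 F3 F##2 Ab2 E2 F3

A minor thirteenth down from Cb6 gives Eb4.
C#6 down a minor thirteenth is E#4.
C6: a thirteenth down reaches E, and 20 semitones makes it E4.
Db5: a thirteenth down reaches F, and 20 semitones makes it F3.
D#4 down a minor thirteenth is F##2.
Fb4 down a minor thirteenth is Ab2.
C4: a thirteenth down reaches E, and 20 semitones makes it E2.
A minor thirteenth down from Db5 gives F3.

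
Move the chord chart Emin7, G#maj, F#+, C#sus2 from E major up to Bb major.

Bbmin7 Dmaj C+ Gsus2

E major up to Bb major is a diminished fifth; each chord root moves by that interval while the quality stays the same.
Emin7: root E up a diminished fifth → Bb, giving Bbmin7.
G#maj: root G# up a diminished fifth → D, giving Dmaj.
F#+: root F# up a diminished fifth → C, giving C+.
C#sus2: root C# up a diminished fifth → G, giving Gsus2.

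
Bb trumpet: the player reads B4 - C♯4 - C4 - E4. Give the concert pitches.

A4 B3 Bb3 D4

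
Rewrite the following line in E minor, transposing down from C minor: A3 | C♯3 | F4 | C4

From C down to E is a minor sixth; apply that to each pitch.
A3 → C#3
C#3 → E#2
F4 → A3
C4 → E3

C#3 E#2 A3 E3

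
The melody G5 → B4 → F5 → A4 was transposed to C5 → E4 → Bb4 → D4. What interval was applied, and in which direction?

down a perfect fifth

From G5 to C5 is 5 letter names — a fifth of some quality.
C5 to G5 is 7 semitones, which makes it a perfect fifth; the second version is lower, so the direction is down.
Checking another pair — A4 → D4 — gives the same interval.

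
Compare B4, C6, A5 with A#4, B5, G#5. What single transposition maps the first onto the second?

down a minor second

From B4 to A#4 is 2 letter names — a second of some quality.
A#4 to B4 is 1 semitone, which makes it a minor second; the second version is lower, so the direction is down.
Checking another pair — A5 → G#5 — gives the same interval.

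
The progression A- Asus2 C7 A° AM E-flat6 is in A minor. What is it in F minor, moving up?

F- Fsus2 Ab7 F° FM Cb6

A minor up to F minor is a minor sixth; each chord root moves by that interval while the quality stays the same.
A-: root A up a minor sixth → F, giving F-.
Asus2: root A up a minor sixth → F, giving Fsus2.
C7: root C up a minor sixth → Ab, giving Ab7.
A°: root A up a minor sixth → F, giving F°.
AM: root A up a minor sixth → F, giving FM.
E-flat6: root E-flat up a minor sixth → Cb, giving Cb6.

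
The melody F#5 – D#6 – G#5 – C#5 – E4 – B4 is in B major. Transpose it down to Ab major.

From B down to Ab is an augmented second; apply that to each pitch.
F#5 → Eb5
D#6 → C6
G#5 → F5
C#5 → Bb4
E4 → Db4
B4 → Ab4

Eb5 C6 F5 Bb4 Db4 Ab4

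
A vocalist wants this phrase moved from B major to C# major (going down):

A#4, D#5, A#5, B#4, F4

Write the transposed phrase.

B#3 E#4 B#4 C##4 G3

From B down to C# is a minor seventh; apply that to each pitch.
A#4 → B#3
D#5 → E#4
A#5 → B#4
B#4 → C##4
F4 → G3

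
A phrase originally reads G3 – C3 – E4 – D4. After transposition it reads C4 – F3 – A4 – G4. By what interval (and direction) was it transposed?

up a perfect fourth

Take the first pair: G3 → C4. G to C spans 4 letter names, so the interval is some kind of fourth.
G3 to C4 is 5 semitones, which makes it a perfect fourth; the second version is higher, so the direction is up.
Checking another pair — D4 → G4 — gives the same interval.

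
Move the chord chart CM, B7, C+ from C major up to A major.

C major up to A major is a major sixth; each chord root moves by that interval while the quality stays the same.
CM: root C up a major sixth → A, giving AM.
B7: root B up a major sixth → G#, giving G#7.
C+: root C up a major sixth → A, giving A+.

AM G#7 A+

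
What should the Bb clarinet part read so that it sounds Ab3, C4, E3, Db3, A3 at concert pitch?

Written C4 sounds as Bb3 on the Bb clarinet, so concert pitches are written a major second up.
Ab3 -> Bb3
C4 -> D4
E3 -> F#3
Db3 -> Eb3
A3 -> B3

Bb3 D4 F#3 Eb3 B3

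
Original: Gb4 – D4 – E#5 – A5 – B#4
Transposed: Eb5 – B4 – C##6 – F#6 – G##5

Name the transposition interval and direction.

up a major sixth

From Gb4 to Eb5 is 6 letter names — a sixth of some quality.
Gb4 to Eb5 is 9 semitones, which makes it a major sixth; the second version is higher, so the direction is up.
Checking another pair — B#4 → G##5 — gives the same interval.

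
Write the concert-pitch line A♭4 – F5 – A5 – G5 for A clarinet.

Cb5 Ab5 C6 Bb5

The A clarinet sounds a minor third below written, so the written part must be a minor third above concert — transpose each note up.
Ab4 to Cb5
F5 to Ab5
A5 to C6
G5 to Bb5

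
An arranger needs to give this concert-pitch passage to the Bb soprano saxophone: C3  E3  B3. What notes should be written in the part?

The Bb soprano saxophone sounds a major second below written, so the written part must be a major second above concert — transpose each note up.
C3 to D3
E3 to F#3
B3 to C#4

D3 F#3 C#4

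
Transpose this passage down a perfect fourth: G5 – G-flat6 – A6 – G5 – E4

G5 gives D5
Gb6 gives Db6
A6 gives E6
G5 gives D5
E4 gives B3

D5 Db6 E6 D5 B3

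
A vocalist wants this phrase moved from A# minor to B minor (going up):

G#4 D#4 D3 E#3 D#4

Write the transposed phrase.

A4 E4 Eb3 F#3 E4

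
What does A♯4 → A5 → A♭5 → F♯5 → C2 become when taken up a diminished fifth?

E5 Eb6 Ebb6 C6 Gb2

A#4 to E5
A5 to Eb6
Ab5 to Ebb6
F#5 to C6
C2 to Gb2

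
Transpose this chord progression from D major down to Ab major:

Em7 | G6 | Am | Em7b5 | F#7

Bbm7 Db6 Ebm Bbm7b5 C7

D major down to Ab major is an augmented fourth; each chord root moves by that interval while the quality stays the same.
Em7: root E down an augmented fourth → Bb, giving Bbm7.
G6: root G down an augmented fourth → Db, giving Db6.
Am: root A down an augmented fourth → Eb, giving Ebm.
Em7b5: root E down an augmented fourth → Bb, giving Bbm7b5.
F#7: root F# down an augmented fourth → C, giving C7.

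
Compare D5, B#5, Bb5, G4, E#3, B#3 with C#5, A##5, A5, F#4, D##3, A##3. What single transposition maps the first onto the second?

From D5 to C#5 is 2 letter names — a second of some quality.
C#5 to D5 is 1 semitone, which makes it a minor second; the second version is lower, so the direction is down.
Checking another pair — B#3 → A##3 — gives the same interval.

down a minor second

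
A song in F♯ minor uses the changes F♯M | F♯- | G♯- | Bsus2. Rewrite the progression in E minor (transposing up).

F♯ minor up to E minor is a minor seventh; each chord root moves by that interval while the quality stays the same.
F♯M: root F♯ up a minor seventh → E, giving EM.
F♯-: root F♯ up a minor seventh → E, giving E-.
G♯-: root G♯ up a minor seventh → F#, giving F#-.
Bsus2: root B up a minor seventh → A, giving Asus2.

EM E- F#- Asus2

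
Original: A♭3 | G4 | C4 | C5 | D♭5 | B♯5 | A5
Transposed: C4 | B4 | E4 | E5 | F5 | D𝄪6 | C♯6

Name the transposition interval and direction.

From Ab3 to C4 is 3 letter names — a third of some quality.
Ab3 to C4 is 4 semitones, which makes it a major third; the second version is higher, so the direction is up.
Checking another pair — A5 → C#6 — gives the same interval.

up a major third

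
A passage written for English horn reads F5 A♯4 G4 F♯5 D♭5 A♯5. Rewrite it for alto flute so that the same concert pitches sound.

Eb5 G#4 F4 E5 Cb5 G#5

First find concert pitch: the English horn sounds a perfect fifth below written, so F5 A♯4 G4 F♯5 D♭5 A♯5 sounds Bb4 D#4 C4 B4 Gb4 D#5.
Then write for alto flute: it sounds a perfect fourth below written, so the part must be a perfect fourth above concert.
Bb4 → Eb5
D#4 → G#4
C4 → F4
B4 → E5
Gb4 → Cb5
D#5 → G#5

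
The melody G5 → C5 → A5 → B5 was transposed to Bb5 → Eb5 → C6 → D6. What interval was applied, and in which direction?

up a minor third

Take the first pair: G5 → Bb5. G to B spans 3 letter names, so the interval is some kind of third.
G5 to Bb5 is 3 semitones, which makes it a minor third; the second version is higher, so the direction is up.
Checking another pair — B5 → D6 — gives the same interval.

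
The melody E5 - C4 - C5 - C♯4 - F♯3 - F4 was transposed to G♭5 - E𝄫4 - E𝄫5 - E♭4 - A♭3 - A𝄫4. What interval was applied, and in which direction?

up a diminished third

Take the first pair: E5 → Gb5. E to G spans 3 letter names, so the interval is some kind of third.
E5 to Gb5 is 2 semitones, which makes it a diminished third; the second version is higher, so the direction is up.
Checking another pair — F4 → Abb4 — gives the same interval.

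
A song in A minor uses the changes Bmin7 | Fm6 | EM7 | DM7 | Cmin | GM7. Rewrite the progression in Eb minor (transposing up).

Fmin7 Cbm6 BbM7 AbM7 Gbmin DbM7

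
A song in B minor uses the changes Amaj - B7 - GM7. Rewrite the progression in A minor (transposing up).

B minor up to A minor is a minor seventh; each chord root moves by that interval while the quality stays the same.
Amaj: root A up a minor seventh → G, giving Gmaj.
B7: root B up a minor seventh → A, giving A7.
GM7: root G up a minor seventh → F, giving FM7.

Gmaj A7 FM7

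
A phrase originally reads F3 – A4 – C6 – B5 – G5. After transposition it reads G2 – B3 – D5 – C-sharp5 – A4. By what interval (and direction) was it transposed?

Take the first pair: F3 → G2. F to G spans 7 letter names, so the interval is some kind of seventh.
G2 to F3 is 10 semitones, which makes it a minor seventh; the second version is lower, so the direction is down.
Checking another pair — G5 → A4 — gives the same interval.

down a minor seventh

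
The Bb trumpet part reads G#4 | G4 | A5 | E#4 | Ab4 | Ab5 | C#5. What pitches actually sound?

F#4 F4 G5 D#4 Gb4 Gb5 B4

The Bb trumpet sounds a major second below written, so transpose each written note down a major second.
G#4 -> F#4
G4 -> F4
A5 -> G5
E#4 -> D#4
Ab4 -> Gb4
Ab5 -> Gb5
C#5 -> B4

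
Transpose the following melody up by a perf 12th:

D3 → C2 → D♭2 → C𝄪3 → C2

A4 G3 Ab3 G##4 G3

D3 becomes A4
C2 becomes G3
Db2 becomes Ab3
C##3 becomes G##4
C2 becomes G3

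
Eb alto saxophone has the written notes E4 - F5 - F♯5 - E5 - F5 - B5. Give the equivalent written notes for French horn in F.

D4 Eb5 E5 D5 Eb5 A5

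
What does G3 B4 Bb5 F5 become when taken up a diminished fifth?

Db4 F5 Fb6 Cb6

G3 up a diminished fifth is Db4.
B4: a fifth up reaches F, and 6 semitones makes it F5.
A diminished fifth up from Bb5 gives Fb6.
A diminished fifth up from F5 gives Cb6.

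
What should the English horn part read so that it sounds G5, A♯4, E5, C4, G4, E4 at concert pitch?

D6 E#5 B5 G4 D5 B4

The English horn sounds a perfect fifth below written, so the written part must be a perfect fifth above concert — transpose each note up.
G5 to D6
A#4 to E#5
E5 to B5
C4 to G4
G4 to D5
E4 to B4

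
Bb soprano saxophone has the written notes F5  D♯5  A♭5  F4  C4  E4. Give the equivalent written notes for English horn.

First find concert pitch: the Bb soprano saxophone sounds a major second below written, so F5 D♯5 A♭5 F4 C4 E4 sounds Eb5 C#5 Gb5 Eb4 Bb3 D4.
Then write for English horn: it sounds a perfect fifth below written, so the part must be a perfect fifth above concert.
Eb5 → Bb5
C#5 → G#5
Gb5 → Db6
Eb4 → Bb4
Bb3 → F4
D4 → A4

Bb5 G#5 Db6 Bb4 F4 A4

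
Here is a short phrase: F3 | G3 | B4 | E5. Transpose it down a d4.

C#3 D#3 F##4 B#4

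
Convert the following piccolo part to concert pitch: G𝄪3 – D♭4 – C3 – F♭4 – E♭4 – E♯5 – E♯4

The piccolo sounds a perfect octave above written, so transpose each written note up a perfect octave.
G##3 -> G##4
Db4 -> Db5
C3 -> C4
Fb4 -> Fb5
Eb4 -> Eb5
E#5 -> E#6
E#4 -> E#5

G##4 Db5 C4 Fb5 Eb5 E#6 E#5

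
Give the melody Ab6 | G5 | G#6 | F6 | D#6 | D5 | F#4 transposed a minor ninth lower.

G5 F#4 F##5 E5 C##5 C#4 E#3

Ab6 -> G5
G5 -> F#4
G#6 -> F##5
F6 -> E5
D#6 -> C##5
D5 -> C#4
F#4 -> E#3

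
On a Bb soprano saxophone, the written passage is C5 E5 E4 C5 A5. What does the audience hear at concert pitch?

Bb4 D5 D4 Bb4 G5

Written C4 on the Bb soprano saxophone sounds as Bb3, a major second lower; apply that shift to every note.
C5 becomes Bb4
E5 becomes D5
E4 becomes D4
C5 becomes Bb4
A5 becomes G5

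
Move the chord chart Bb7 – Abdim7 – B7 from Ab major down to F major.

G7 Fdim7 G#7

Ab major down to F major is a minor third; each chord root moves by that interval while the quality stays the same.
Bb7: root Bb down a minor third → G, giving G7.
Abdim7: root Ab down a minor third → F, giving Fdim7.
B7: root B down a minor third → G#, giving G#7.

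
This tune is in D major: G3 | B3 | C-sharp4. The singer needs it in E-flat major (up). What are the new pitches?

D major to E-flat major up is a minor second, so every note moves up by that interval.
G3 -> Ab3
B3 -> C4
C#4 -> D4

Ab3 C4 D4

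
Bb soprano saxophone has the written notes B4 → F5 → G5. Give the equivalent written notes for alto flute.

D5 Ab5 Bb5

First find concert pitch: the Bb soprano saxophone sounds a major second below written, so B4 F5 G5 sounds A4 Eb5 F5.
Then write for alto flute: it sounds a perfect fourth below written, so the part must be a perfect fourth above concert.
A4 → D5
Eb5 → Ab5
F5 → Bb5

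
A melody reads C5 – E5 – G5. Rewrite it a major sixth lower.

Eb4 G4 Bb4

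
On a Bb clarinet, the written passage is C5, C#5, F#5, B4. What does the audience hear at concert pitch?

Bb4 B4 E5 A4

The Bb clarinet sounds a major second below written, so transpose each written note down a major second.
C5 to Bb4
C#5 to B4
F#5 to E5
B4 to A4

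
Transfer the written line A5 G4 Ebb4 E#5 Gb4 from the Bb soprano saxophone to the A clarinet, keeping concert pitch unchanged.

Bb5 Ab4 Fbb4 F#5 Abb4

First find concert pitch: the Bb soprano saxophone sounds a major second below written, so A5 G4 Ebb4 E#5 Gb4 sounds G5 F4 Dbb4 D#5 Fb4.
Then write for A clarinet: it sounds a minor third below written, so the part must be a minor third above concert.
G5 → Bb5
F4 → Ab4
Dbb4 → Fbb4
D#5 → F#5
Fb4 → Abb4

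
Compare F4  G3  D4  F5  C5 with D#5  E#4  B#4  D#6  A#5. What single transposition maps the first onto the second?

up an augmented sixth

Take the first pair: F4 → D#5. F to D spans 6 letter names, so the interval is some kind of sixth.
F4 to D#5 is 10 semitones, which makes it an augmented sixth; the second version is higher, so the direction is up.
Checking another pair — C5 → A#5 — gives the same interval.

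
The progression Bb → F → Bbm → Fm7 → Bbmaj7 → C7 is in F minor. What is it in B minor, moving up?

F minor up to B minor is an augmented fourth; each chord root moves by that interval while the quality stays the same.
Bb: root Bb up an augmented fourth → E, giving E.
F: root F up an augmented fourth → B, giving B.
Bbm: root Bb up an augmented fourth → E, giving Em.
Fm7: root F up an augmented fourth → B, giving Bm7.
Bbmaj7: root Bb up an augmented fourth → E, giving Emaj7.
C7: root C up an augmented fourth → F#, giving F#7.

E B Em Bm7 Emaj7 F#7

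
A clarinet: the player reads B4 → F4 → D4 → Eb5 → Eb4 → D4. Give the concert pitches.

Written C4 on the A clarinet sounds as A3, a minor third lower; apply that shift to every note.
B4 gives G#4
F4 gives D4
D4 gives B3
Eb5 gives C5
Eb4 gives C4
D4 gives B3

G#4 D4 B3 C5 C4 B3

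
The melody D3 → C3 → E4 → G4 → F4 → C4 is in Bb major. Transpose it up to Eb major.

From Bb up to Eb is a perfect fourth; apply that to each pitch.
D3 becomes G3
C3 becomes F3
E4 becomes A4
G4 becomes C5
F4 becomes Bb4
C4 becomes F4

G3 F3 A4 C5 Bb4 F4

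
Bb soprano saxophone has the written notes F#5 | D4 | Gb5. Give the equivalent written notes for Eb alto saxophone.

First find concert pitch: the Bb soprano saxophone sounds a major second below written, so F#5 D4 Gb5 sounds E5 C4 Fb5.
Then write for Eb alto saxophone: it sounds a major sixth below written, so the part must be a major sixth above concert.
E5 → C#6
C4 → A4
Fb5 → Db6

C#6 A4 Db6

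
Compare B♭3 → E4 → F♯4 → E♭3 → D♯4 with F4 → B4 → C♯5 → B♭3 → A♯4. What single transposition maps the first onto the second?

up a perfect fifth

Take the first pair: Bb3 → F4. B to F spans 5 letter names, so the interval is some kind of fifth.
Bb3 to F4 is 7 semitones, which makes it a perfect fifth; the second version is higher, so the direction is up.
Checking another pair — D#4 → A#4 — gives the same interval.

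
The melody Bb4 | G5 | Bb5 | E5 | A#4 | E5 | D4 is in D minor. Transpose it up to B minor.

D minor to B minor up is a major sixth, so every note moves up by that interval.
Bb4 becomes G5
G5 becomes E6
Bb5 becomes G6
E5 becomes C#6
A#4 becomes F##5
E5 becomes C#6
D4 becomes B4

G5 E6 G6 C#6 F##5 C#6 B4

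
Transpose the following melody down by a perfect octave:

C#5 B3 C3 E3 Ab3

C#4 B2 C2 E2 Ab2

C#5 -> C#4
B3 -> B2
C3 -> C2
E3 -> E2
Ab3 -> Ab2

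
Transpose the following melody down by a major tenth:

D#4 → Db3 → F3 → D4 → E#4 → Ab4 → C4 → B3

D#4 down a major tenth is B2.
Db3 down a major tenth is Bbb1.
A major tenth down from F3 gives Db2.
D4 down a major tenth is Bb2.
E#4: a tenth down reaches C, and 16 semitones makes it C#3.
A major tenth down from Ab4 gives Fb3.
A major tenth down from C4 gives Ab2.
B3 down a major tenth is G2.

B2 Bbb1 Db2 Bb2 C#3 Fb3 Ab2 G2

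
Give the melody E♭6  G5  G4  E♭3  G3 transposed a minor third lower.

Eb6: a third down reaches C, and 3 semitones makes it C6.
G5: a third down reaches E, and 3 semitones makes it E5.
G4: a third down reaches E, and 3 semitones makes it E4.
A minor third down from Eb3 gives C3.
G3 down a minor third is E3.

C6 E5 E4 C3 E3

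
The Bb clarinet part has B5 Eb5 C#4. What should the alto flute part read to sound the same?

D6 Gb5 E4

First find concert pitch: the Bb clarinet sounds a major second below written, so B5 Eb5 C#4 sounds A5 Db5 B3.
Then write for alto flute: it sounds a perfect fourth below written, so the part must be a perfect fourth above concert.
A5 → D6
Db5 → Gb5
B3 → E4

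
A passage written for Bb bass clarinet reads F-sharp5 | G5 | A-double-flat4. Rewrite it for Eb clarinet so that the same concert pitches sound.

C#4 D4 Ebb3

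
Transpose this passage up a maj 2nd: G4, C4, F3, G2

A4 D4 G3 A2

G4 up a major second is A4.
A major second up from C4 gives D4.
F3: a second up reaches G, and 2 semitones makes it G3.
A major second up from G2 gives A2.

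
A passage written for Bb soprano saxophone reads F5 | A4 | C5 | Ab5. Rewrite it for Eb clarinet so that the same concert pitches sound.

First find concert pitch: the Bb soprano saxophone sounds a major second below written, so F5 A4 C5 Ab5 sounds Eb5 G4 Bb4 Gb5.
Then write for Eb clarinet: it sounds a minor third above written, so the part must be a minor third below concert.
Eb5 → C5
G4 → E4
Bb4 → G4
Gb5 → Eb5

C5 E4 G4 Eb5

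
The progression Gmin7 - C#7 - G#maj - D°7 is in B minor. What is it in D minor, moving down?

Bbmin7 E7 Bmaj F°7

B minor down to D minor is a major sixth; each chord root moves by that interval while the quality stays the same.
Gmin7: root G down a major sixth → Bb, giving Bbmin7.
C#7: root C# down a major sixth → E, giving E7.
G#maj: root G# down a major sixth → B, giving Bmaj.
D°7: root D down a major sixth → F, giving F°7.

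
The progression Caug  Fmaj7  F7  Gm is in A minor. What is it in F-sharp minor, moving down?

A minor down to F-sharp minor is a minor third; each chord root moves by that interval while the quality stays the same.
Caug: root C down a minor third → A, giving Aaug.
Fmaj7: root F down a minor third → D, giving Dmaj7.
F7: root F down a minor third → D, giving D7.
Gm: root G down a minor third → E, giving Em.

Aaug Dmaj7 D7 Em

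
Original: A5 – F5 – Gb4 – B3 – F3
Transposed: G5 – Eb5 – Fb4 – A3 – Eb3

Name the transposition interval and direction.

down a major second

From A5 to G5 is 2 letter names — a second of some quality.
G5 to A5 is 2 semitones, which makes it a major second; the second version is lower, so the direction is down.
Checking another pair — F3 → Eb3 — gives the same interval.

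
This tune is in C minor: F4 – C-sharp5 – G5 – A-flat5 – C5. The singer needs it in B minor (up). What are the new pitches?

E5 B#5 F#6 G6 B5

C minor to B minor up is a major seventh, so every note moves up by that interval.
F4 → E5
C#5 → B#5
G5 → F#6
Ab5 → G6
C5 → B5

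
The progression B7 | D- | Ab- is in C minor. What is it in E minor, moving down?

C minor down to E minor is a minor sixth; each chord root moves by that interval while the quality stays the same.
B7: root B down a minor sixth → D#, giving D#7.
D-: root D down a minor sixth → F#, giving F#-.
Ab-: root Ab down a minor sixth → C, giving C-.

D#7 F#- C-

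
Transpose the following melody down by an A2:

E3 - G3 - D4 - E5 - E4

E3 → Db3
G3 → Fb3
D4 → Cb4
E5 → Db5
E4 → Db4

Db3 Fb3 Cb4 Db5 Db4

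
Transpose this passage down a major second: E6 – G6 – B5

D6 F6 A5

A major second down from E6 gives D6.
G6: a second down reaches F, and 2 semitones makes it F6.
A major second down from B5 gives A5.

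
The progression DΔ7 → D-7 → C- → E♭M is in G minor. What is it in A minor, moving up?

EΔ7 E-7 D- FM

G minor up to A minor is a major second; each chord root moves by that interval while the quality stays the same.
DΔ7: root D up a major second → E, giving EΔ7.
D-7: root D up a major second → E, giving E-7.
C-: root C up a major second → D, giving D-.
E♭M: root E♭ up a major second → F, giving FM.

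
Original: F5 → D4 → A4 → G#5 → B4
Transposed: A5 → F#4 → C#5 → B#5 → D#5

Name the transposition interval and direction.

up a major third

From F5 to A5 is 3 letter names — a third of some quality.
F5 to A5 is 4 semitones, which makes it a major third; the second version is higher, so the direction is up.
Checking another pair — B4 → D#5 — gives the same interval.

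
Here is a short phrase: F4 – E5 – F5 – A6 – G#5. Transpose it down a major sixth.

F4 to Ab3
E5 to G4
F5 to Ab4
A6 to C6
G#5 to B4

Ab3 G4 Ab4 C6 B4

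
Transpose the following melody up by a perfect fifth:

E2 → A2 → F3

B2 E3 C4

E2 up a perfect fifth is B2.
A perfect fifth up from A2 gives E3.
F3 up a perfect fifth is C4.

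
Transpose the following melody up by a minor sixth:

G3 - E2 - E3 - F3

Eb4 C3 C4 Db4

G3 up a minor sixth is Eb4.
E2: a sixth up reaches C, and 8 semitones makes it C3.
E3: a sixth up reaches C, and 8 semitones makes it C4.
F3 up a minor sixth is Db4.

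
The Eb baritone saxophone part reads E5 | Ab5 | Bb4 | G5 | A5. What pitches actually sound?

The Eb baritone saxophone sounds a major thirteenth below written, so transpose each written note down a major thirteenth.
E5 to G3
Ab5 to Cb4
Bb4 to Db3
G5 to Bb3
A5 to C4

G3 Cb4 Db3 Bb3 C4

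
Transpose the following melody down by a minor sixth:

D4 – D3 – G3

F#3 F#2 B2

D4 down a minor sixth is F#3.
D3 down a minor sixth is F#2.
G3 down a minor sixth is B2.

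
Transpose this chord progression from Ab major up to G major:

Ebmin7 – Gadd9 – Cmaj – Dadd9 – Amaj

Ab major up to G major is a major seventh; each chord root moves by that interval while the quality stays the same.
Ebmin7: root Eb up a major seventh → D, giving Dmin7.
Gadd9: root G up a major seventh → F#, giving F#add9.
Cmaj: root C up a major seventh → B, giving Bmaj.
Dadd9: root D up a major seventh → C#, giving C#add9.
Amaj: root A up a major seventh → G#, giving G#maj.

Dmin7 F#add9 Bmaj C#add9 G#maj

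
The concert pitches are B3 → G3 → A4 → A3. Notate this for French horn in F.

The French horn in F sounds a perfect fifth below written, so the written part must be a perfect fifth above concert — transpose each note up.
B3 gives F#4
G3 gives D4
A4 gives E5
A3 gives E4

F#4 D4 E5 E4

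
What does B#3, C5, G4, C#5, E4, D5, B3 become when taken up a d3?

B#3 becomes D4
C5 becomes Ebb5
G4 becomes Bbb4
C#5 becomes Eb5
E4 becomes Gb4
D5 becomes Fb5
B3 becomes Db4

D4 Ebb5 Bbb4 Eb5 Gb4 Fb5 Db4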